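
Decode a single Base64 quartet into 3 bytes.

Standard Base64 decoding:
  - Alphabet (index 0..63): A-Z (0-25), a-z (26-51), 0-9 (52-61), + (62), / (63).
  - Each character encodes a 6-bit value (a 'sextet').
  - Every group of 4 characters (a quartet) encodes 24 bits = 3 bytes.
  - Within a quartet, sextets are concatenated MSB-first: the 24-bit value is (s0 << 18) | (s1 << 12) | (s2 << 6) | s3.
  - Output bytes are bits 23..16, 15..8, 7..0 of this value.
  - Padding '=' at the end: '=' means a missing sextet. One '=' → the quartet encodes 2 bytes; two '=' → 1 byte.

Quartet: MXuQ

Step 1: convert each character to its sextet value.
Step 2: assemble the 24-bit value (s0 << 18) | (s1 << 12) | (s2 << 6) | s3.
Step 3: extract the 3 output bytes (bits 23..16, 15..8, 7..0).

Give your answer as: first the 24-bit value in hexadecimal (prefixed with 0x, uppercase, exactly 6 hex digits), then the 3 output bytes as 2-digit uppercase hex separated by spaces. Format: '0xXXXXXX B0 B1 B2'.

Answer: 0x317B90 31 7B 90

Derivation:
Sextets: M=12, X=23, u=46, Q=16
24-bit: (12<<18) | (23<<12) | (46<<6) | 16
      = 0x300000 | 0x017000 | 0x000B80 | 0x000010
      = 0x317B90
Bytes: (v>>16)&0xFF=31, (v>>8)&0xFF=7B, v&0xFF=90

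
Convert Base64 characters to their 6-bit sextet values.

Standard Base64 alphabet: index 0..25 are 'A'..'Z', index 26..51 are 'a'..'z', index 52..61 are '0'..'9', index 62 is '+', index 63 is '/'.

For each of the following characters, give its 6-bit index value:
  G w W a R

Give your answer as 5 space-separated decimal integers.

'G': A..Z range, ord('G') − ord('A') = 6
'w': a..z range, 26 + ord('w') − ord('a') = 48
'W': A..Z range, ord('W') − ord('A') = 22
'a': a..z range, 26 + ord('a') − ord('a') = 26
'R': A..Z range, ord('R') − ord('A') = 17

Answer: 6 48 22 26 17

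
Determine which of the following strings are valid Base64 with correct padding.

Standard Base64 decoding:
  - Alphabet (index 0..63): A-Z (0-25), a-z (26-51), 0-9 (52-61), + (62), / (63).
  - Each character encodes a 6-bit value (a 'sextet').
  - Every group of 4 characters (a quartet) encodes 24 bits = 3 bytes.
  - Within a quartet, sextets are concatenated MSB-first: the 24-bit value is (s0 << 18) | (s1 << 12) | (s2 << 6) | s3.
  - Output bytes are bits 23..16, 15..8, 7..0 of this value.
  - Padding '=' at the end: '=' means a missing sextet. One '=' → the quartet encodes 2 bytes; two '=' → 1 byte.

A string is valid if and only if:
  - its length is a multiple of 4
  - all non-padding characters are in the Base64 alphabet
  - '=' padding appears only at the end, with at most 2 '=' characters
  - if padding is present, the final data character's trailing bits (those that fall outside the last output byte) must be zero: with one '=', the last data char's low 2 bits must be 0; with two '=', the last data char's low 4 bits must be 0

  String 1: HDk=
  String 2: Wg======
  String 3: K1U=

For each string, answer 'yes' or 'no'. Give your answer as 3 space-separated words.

String 1: 'HDk=' → valid
String 2: 'Wg======' → invalid (6 pad chars (max 2))
String 3: 'K1U=' → valid

Answer: yes no yes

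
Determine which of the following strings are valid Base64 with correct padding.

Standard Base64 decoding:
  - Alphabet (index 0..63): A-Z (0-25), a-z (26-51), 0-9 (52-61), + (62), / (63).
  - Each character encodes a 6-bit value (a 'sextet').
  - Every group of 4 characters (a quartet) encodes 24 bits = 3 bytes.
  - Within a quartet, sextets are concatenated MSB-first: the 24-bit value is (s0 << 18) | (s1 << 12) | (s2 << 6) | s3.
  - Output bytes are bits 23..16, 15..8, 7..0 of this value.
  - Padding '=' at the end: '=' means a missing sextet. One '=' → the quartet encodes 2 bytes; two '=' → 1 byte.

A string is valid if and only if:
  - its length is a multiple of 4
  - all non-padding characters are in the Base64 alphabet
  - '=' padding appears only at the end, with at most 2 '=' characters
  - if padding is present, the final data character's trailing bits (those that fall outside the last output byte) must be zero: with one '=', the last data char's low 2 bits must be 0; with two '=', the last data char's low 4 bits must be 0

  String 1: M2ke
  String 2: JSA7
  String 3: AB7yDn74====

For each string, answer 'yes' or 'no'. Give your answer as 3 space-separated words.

String 1: 'M2ke' → valid
String 2: 'JSA7' → valid
String 3: 'AB7yDn74====' → invalid (4 pad chars (max 2))

Answer: yes yes no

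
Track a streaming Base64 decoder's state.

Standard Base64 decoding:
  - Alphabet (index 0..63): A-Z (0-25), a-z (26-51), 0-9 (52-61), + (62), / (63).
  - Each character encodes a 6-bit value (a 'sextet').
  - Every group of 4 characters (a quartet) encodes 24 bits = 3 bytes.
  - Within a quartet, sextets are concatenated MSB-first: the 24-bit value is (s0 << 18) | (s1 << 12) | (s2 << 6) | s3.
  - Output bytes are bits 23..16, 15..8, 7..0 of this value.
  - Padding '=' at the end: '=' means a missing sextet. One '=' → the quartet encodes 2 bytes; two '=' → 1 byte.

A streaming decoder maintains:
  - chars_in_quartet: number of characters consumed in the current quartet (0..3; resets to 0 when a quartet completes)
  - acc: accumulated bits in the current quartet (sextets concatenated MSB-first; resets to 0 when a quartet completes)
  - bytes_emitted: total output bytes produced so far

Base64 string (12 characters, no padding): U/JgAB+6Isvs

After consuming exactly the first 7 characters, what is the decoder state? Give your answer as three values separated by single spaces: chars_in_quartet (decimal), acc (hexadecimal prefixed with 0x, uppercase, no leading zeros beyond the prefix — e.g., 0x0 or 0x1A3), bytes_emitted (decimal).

After char 0 ('U'=20): chars_in_quartet=1 acc=0x14 bytes_emitted=0
After char 1 ('/'=63): chars_in_quartet=2 acc=0x53F bytes_emitted=0
After char 2 ('J'=9): chars_in_quartet=3 acc=0x14FC9 bytes_emitted=0
After char 3 ('g'=32): chars_in_quartet=4 acc=0x53F260 -> emit 53 F2 60, reset; bytes_emitted=3
After char 4 ('A'=0): chars_in_quartet=1 acc=0x0 bytes_emitted=3
After char 5 ('B'=1): chars_in_quartet=2 acc=0x1 bytes_emitted=3
After char 6 ('+'=62): chars_in_quartet=3 acc=0x7E bytes_emitted=3

Answer: 3 0x7E 3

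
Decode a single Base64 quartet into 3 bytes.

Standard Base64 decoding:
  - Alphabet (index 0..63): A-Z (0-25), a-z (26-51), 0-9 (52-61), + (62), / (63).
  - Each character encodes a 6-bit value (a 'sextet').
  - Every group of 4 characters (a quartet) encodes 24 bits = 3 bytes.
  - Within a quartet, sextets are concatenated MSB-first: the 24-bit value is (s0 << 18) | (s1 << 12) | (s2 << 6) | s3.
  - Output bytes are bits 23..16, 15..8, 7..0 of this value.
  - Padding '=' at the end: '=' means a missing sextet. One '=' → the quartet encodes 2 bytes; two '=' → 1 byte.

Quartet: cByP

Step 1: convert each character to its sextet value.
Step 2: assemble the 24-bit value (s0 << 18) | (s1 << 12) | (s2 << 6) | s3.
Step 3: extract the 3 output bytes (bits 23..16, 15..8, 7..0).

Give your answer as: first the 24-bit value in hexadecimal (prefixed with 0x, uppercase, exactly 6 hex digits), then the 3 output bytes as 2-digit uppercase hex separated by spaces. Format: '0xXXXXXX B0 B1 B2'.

Sextets: c=28, B=1, y=50, P=15
24-bit: (28<<18) | (1<<12) | (50<<6) | 15
      = 0x700000 | 0x001000 | 0x000C80 | 0x00000F
      = 0x701C8F
Bytes: (v>>16)&0xFF=70, (v>>8)&0xFF=1C, v&0xFF=8F

Answer: 0x701C8F 70 1C 8F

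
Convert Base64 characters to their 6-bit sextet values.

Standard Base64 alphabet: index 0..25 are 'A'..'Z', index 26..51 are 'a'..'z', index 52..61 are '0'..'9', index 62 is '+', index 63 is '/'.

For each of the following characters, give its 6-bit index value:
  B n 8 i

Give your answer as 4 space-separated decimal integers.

'B': A..Z range, ord('B') − ord('A') = 1
'n': a..z range, 26 + ord('n') − ord('a') = 39
'8': 0..9 range, 52 + ord('8') − ord('0') = 60
'i': a..z range, 26 + ord('i') − ord('a') = 34

Answer: 1 39 60 34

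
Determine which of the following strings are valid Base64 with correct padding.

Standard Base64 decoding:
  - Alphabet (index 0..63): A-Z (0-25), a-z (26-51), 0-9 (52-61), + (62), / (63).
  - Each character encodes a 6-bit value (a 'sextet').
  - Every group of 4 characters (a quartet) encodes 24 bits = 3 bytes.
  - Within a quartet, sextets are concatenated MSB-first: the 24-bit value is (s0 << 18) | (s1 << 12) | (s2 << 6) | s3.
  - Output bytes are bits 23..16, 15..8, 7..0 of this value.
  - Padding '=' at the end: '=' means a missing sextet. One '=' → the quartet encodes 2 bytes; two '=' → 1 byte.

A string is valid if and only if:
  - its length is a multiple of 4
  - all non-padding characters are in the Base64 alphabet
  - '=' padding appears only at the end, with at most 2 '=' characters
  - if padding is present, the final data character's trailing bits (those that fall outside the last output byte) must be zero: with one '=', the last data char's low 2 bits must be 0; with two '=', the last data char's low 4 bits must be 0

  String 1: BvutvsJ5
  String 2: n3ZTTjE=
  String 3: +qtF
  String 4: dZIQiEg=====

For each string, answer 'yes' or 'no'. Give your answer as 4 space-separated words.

Answer: yes yes yes no

Derivation:
String 1: 'BvutvsJ5' → valid
String 2: 'n3ZTTjE=' → valid
String 3: '+qtF' → valid
String 4: 'dZIQiEg=====' → invalid (5 pad chars (max 2))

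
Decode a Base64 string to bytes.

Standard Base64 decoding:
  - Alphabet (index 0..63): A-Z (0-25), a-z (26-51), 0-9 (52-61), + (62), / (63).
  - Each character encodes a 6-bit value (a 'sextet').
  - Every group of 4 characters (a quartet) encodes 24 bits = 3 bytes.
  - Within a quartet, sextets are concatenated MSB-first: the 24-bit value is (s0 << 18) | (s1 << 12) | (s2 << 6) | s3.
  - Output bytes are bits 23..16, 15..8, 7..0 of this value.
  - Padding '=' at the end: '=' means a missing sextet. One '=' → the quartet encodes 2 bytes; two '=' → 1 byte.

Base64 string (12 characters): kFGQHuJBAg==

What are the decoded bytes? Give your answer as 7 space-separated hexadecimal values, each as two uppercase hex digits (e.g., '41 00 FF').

Answer: 90 51 90 1E E2 41 02

Derivation:
After char 0 ('k'=36): chars_in_quartet=1 acc=0x24 bytes_emitted=0
After char 1 ('F'=5): chars_in_quartet=2 acc=0x905 bytes_emitted=0
After char 2 ('G'=6): chars_in_quartet=3 acc=0x24146 bytes_emitted=0
After char 3 ('Q'=16): chars_in_quartet=4 acc=0x905190 -> emit 90 51 90, reset; bytes_emitted=3
After char 4 ('H'=7): chars_in_quartet=1 acc=0x7 bytes_emitted=3
After char 5 ('u'=46): chars_in_quartet=2 acc=0x1EE bytes_emitted=3
After char 6 ('J'=9): chars_in_quartet=3 acc=0x7B89 bytes_emitted=3
After char 7 ('B'=1): chars_in_quartet=4 acc=0x1EE241 -> emit 1E E2 41, reset; bytes_emitted=6
After char 8 ('A'=0): chars_in_quartet=1 acc=0x0 bytes_emitted=6
After char 9 ('g'=32): chars_in_quartet=2 acc=0x20 bytes_emitted=6
Padding '==': partial quartet acc=0x20 -> emit 02; bytes_emitted=7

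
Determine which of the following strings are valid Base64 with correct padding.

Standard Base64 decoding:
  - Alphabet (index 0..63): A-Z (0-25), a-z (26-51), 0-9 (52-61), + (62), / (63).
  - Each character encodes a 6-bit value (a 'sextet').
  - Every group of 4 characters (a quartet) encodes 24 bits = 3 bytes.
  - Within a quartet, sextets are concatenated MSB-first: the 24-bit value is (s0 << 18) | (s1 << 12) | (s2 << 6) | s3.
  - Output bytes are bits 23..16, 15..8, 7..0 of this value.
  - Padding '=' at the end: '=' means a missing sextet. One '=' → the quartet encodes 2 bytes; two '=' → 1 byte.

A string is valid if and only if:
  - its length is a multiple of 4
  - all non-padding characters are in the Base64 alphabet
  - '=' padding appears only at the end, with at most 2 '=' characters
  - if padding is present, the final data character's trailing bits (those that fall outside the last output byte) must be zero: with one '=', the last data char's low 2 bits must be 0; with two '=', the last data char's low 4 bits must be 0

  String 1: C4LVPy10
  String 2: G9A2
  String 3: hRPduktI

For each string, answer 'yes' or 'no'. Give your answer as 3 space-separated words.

String 1: 'C4LVPy10' → valid
String 2: 'G9A2' → valid
String 3: 'hRPduktI' → valid

Answer: yes yes yes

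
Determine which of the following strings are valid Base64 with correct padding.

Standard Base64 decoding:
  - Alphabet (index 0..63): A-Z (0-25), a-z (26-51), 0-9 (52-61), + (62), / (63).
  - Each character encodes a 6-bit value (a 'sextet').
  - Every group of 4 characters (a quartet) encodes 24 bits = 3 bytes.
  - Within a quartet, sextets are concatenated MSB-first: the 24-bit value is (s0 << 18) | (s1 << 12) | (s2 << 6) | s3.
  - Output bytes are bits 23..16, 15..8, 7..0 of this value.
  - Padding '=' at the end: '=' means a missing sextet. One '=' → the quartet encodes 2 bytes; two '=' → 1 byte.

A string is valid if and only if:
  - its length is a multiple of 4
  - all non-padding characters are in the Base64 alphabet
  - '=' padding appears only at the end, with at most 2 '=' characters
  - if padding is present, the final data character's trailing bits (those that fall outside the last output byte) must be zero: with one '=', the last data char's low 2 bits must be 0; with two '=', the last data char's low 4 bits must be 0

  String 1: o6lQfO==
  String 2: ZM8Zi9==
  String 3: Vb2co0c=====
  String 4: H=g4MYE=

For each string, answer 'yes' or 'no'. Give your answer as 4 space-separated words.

Answer: no no no no

Derivation:
String 1: 'o6lQfO==' → invalid (bad trailing bits)
String 2: 'ZM8Zi9==' → invalid (bad trailing bits)
String 3: 'Vb2co0c=====' → invalid (5 pad chars (max 2))
String 4: 'H=g4MYE=' → invalid (bad char(s): ['=']; '=' in middle)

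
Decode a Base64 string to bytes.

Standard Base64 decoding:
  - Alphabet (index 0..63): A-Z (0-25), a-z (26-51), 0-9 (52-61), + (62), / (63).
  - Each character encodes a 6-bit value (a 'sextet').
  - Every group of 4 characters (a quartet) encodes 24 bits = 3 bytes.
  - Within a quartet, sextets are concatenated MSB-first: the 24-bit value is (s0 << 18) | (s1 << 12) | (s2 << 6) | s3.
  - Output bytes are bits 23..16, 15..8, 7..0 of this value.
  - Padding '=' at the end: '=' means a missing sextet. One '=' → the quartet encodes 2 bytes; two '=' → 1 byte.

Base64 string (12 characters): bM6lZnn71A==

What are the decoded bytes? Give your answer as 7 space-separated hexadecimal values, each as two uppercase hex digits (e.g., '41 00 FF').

Answer: 6C CE A5 66 79 FB D4

Derivation:
After char 0 ('b'=27): chars_in_quartet=1 acc=0x1B bytes_emitted=0
After char 1 ('M'=12): chars_in_quartet=2 acc=0x6CC bytes_emitted=0
After char 2 ('6'=58): chars_in_quartet=3 acc=0x1B33A bytes_emitted=0
After char 3 ('l'=37): chars_in_quartet=4 acc=0x6CCEA5 -> emit 6C CE A5, reset; bytes_emitted=3
After char 4 ('Z'=25): chars_in_quartet=1 acc=0x19 bytes_emitted=3
After char 5 ('n'=39): chars_in_quartet=2 acc=0x667 bytes_emitted=3
After char 6 ('n'=39): chars_in_quartet=3 acc=0x199E7 bytes_emitted=3
After char 7 ('7'=59): chars_in_quartet=4 acc=0x6679FB -> emit 66 79 FB, reset; bytes_emitted=6
After char 8 ('1'=53): chars_in_quartet=1 acc=0x35 bytes_emitted=6
After char 9 ('A'=0): chars_in_quartet=2 acc=0xD40 bytes_emitted=6
Padding '==': partial quartet acc=0xD40 -> emit D4; bytes_emitted=7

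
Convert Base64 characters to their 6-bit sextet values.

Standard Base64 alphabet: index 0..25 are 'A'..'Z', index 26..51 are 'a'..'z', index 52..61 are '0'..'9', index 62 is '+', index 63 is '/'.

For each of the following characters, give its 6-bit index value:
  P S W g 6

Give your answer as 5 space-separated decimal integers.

'P': A..Z range, ord('P') − ord('A') = 15
'S': A..Z range, ord('S') − ord('A') = 18
'W': A..Z range, ord('W') − ord('A') = 22
'g': a..z range, 26 + ord('g') − ord('a') = 32
'6': 0..9 range, 52 + ord('6') − ord('0') = 58

Answer: 15 18 22 32 58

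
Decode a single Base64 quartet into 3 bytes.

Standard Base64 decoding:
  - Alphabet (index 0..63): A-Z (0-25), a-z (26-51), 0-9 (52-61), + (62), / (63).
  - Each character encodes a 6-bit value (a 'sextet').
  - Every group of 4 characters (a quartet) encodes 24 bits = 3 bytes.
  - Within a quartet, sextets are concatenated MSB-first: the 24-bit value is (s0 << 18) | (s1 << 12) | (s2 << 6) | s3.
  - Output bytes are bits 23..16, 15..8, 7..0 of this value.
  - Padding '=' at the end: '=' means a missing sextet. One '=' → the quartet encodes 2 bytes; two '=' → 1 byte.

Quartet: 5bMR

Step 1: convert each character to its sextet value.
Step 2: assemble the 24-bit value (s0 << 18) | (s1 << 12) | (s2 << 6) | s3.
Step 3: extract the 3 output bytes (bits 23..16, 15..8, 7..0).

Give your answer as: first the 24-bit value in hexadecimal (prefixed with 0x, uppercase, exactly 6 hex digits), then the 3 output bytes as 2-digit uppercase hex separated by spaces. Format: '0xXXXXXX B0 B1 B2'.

Answer: 0xE5B311 E5 B3 11

Derivation:
Sextets: 5=57, b=27, M=12, R=17
24-bit: (57<<18) | (27<<12) | (12<<6) | 17
      = 0xE40000 | 0x01B000 | 0x000300 | 0x000011
      = 0xE5B311
Bytes: (v>>16)&0xFF=E5, (v>>8)&0xFF=B3, v&0xFF=11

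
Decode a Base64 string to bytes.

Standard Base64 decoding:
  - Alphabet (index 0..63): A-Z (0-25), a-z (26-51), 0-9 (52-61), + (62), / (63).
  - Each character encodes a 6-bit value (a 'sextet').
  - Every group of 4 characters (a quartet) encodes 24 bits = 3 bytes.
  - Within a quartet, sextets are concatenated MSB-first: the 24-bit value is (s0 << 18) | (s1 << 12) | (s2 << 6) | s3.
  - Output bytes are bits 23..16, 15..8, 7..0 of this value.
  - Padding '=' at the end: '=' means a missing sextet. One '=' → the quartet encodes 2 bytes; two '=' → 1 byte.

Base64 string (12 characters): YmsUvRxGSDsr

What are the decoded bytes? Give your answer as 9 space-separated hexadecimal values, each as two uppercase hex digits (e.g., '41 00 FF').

After char 0 ('Y'=24): chars_in_quartet=1 acc=0x18 bytes_emitted=0
After char 1 ('m'=38): chars_in_quartet=2 acc=0x626 bytes_emitted=0
After char 2 ('s'=44): chars_in_quartet=3 acc=0x189AC bytes_emitted=0
After char 3 ('U'=20): chars_in_quartet=4 acc=0x626B14 -> emit 62 6B 14, reset; bytes_emitted=3
After char 4 ('v'=47): chars_in_quartet=1 acc=0x2F bytes_emitted=3
After char 5 ('R'=17): chars_in_quartet=2 acc=0xBD1 bytes_emitted=3
After char 6 ('x'=49): chars_in_quartet=3 acc=0x2F471 bytes_emitted=3
After char 7 ('G'=6): chars_in_quartet=4 acc=0xBD1C46 -> emit BD 1C 46, reset; bytes_emitted=6
After char 8 ('S'=18): chars_in_quartet=1 acc=0x12 bytes_emitted=6
After char 9 ('D'=3): chars_in_quartet=2 acc=0x483 bytes_emitted=6
After char 10 ('s'=44): chars_in_quartet=3 acc=0x120EC bytes_emitted=6
After char 11 ('r'=43): chars_in_quartet=4 acc=0x483B2B -> emit 48 3B 2B, reset; bytes_emitted=9

Answer: 62 6B 14 BD 1C 46 48 3B 2B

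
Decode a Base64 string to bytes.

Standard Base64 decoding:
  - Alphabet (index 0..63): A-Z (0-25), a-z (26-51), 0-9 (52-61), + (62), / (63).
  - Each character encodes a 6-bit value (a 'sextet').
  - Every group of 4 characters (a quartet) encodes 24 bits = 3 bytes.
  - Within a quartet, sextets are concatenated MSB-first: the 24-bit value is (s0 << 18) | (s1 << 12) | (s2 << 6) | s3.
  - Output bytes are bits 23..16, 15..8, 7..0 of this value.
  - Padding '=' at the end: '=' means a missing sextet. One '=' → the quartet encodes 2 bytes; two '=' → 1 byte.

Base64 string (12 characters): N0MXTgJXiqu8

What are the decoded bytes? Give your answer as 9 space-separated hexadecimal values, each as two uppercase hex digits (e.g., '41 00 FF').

After char 0 ('N'=13): chars_in_quartet=1 acc=0xD bytes_emitted=0
After char 1 ('0'=52): chars_in_quartet=2 acc=0x374 bytes_emitted=0
After char 2 ('M'=12): chars_in_quartet=3 acc=0xDD0C bytes_emitted=0
After char 3 ('X'=23): chars_in_quartet=4 acc=0x374317 -> emit 37 43 17, reset; bytes_emitted=3
After char 4 ('T'=19): chars_in_quartet=1 acc=0x13 bytes_emitted=3
After char 5 ('g'=32): chars_in_quartet=2 acc=0x4E0 bytes_emitted=3
After char 6 ('J'=9): chars_in_quartet=3 acc=0x13809 bytes_emitted=3
After char 7 ('X'=23): chars_in_quartet=4 acc=0x4E0257 -> emit 4E 02 57, reset; bytes_emitted=6
After char 8 ('i'=34): chars_in_quartet=1 acc=0x22 bytes_emitted=6
After char 9 ('q'=42): chars_in_quartet=2 acc=0x8AA bytes_emitted=6
After char 10 ('u'=46): chars_in_quartet=3 acc=0x22AAE bytes_emitted=6
After char 11 ('8'=60): chars_in_quartet=4 acc=0x8AABBC -> emit 8A AB BC, reset; bytes_emitted=9

Answer: 37 43 17 4E 02 57 8A AB BC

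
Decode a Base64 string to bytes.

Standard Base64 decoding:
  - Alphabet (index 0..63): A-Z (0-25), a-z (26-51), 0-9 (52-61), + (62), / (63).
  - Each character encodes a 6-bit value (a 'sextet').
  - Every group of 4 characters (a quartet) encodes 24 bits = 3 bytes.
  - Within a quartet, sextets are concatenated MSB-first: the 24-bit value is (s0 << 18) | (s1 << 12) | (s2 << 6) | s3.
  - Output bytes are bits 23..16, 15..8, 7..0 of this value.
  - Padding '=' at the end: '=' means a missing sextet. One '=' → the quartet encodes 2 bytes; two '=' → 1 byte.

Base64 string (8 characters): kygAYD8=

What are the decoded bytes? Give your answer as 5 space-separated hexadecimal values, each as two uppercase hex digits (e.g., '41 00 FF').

Answer: 93 28 00 60 3F

Derivation:
After char 0 ('k'=36): chars_in_quartet=1 acc=0x24 bytes_emitted=0
After char 1 ('y'=50): chars_in_quartet=2 acc=0x932 bytes_emitted=0
After char 2 ('g'=32): chars_in_quartet=3 acc=0x24CA0 bytes_emitted=0
After char 3 ('A'=0): chars_in_quartet=4 acc=0x932800 -> emit 93 28 00, reset; bytes_emitted=3
After char 4 ('Y'=24): chars_in_quartet=1 acc=0x18 bytes_emitted=3
After char 5 ('D'=3): chars_in_quartet=2 acc=0x603 bytes_emitted=3
After char 6 ('8'=60): chars_in_quartet=3 acc=0x180FC bytes_emitted=3
Padding '=': partial quartet acc=0x180FC -> emit 60 3F; bytes_emitted=5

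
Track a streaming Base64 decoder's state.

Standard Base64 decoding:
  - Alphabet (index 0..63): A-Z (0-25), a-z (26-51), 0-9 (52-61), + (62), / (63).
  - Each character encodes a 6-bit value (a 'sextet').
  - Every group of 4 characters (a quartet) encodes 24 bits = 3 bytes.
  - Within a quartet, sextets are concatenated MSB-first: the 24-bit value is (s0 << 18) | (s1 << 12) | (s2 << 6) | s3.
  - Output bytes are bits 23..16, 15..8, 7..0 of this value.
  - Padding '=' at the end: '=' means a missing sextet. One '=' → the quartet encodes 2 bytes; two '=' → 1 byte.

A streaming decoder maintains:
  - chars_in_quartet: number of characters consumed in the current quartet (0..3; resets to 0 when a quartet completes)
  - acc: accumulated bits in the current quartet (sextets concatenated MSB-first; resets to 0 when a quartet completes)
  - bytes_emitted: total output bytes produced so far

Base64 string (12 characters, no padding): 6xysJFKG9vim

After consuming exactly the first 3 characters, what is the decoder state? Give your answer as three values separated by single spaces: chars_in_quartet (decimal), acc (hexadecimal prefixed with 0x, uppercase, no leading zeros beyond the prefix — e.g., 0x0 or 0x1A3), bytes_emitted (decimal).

Answer: 3 0x3AC72 0

Derivation:
After char 0 ('6'=58): chars_in_quartet=1 acc=0x3A bytes_emitted=0
After char 1 ('x'=49): chars_in_quartet=2 acc=0xEB1 bytes_emitted=0
After char 2 ('y'=50): chars_in_quartet=3 acc=0x3AC72 bytes_emitted=0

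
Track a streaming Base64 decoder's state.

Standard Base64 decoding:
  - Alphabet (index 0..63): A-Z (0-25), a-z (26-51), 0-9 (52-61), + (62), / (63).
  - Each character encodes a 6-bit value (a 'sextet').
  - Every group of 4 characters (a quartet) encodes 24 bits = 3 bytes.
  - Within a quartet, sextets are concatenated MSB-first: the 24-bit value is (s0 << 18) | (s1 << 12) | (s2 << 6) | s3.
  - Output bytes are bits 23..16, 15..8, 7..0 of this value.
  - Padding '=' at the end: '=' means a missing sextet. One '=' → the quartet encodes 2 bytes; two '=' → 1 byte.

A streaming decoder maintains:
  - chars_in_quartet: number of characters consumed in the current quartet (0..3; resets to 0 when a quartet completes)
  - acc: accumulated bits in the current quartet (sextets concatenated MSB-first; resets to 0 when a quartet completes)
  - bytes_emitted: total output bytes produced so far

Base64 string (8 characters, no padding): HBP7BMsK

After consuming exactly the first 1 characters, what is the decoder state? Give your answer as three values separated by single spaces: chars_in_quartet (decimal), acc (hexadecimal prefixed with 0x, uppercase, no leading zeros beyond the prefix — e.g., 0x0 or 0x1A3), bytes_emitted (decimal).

After char 0 ('H'=7): chars_in_quartet=1 acc=0x7 bytes_emitted=0

Answer: 1 0x7 0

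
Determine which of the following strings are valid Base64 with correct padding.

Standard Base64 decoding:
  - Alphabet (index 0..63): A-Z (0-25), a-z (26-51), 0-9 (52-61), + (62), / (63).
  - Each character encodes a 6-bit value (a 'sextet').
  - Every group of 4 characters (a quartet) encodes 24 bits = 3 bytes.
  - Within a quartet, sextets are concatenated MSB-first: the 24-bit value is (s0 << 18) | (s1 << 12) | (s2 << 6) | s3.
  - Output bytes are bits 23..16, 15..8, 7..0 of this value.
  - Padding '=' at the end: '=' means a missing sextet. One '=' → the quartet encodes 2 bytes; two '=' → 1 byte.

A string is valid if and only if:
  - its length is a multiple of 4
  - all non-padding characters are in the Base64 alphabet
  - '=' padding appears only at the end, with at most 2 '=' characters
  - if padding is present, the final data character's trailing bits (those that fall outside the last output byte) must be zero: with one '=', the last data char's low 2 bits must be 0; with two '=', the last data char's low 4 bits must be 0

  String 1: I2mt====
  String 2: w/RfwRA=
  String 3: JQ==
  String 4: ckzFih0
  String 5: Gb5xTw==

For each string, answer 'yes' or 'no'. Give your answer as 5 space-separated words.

String 1: 'I2mt====' → invalid (4 pad chars (max 2))
String 2: 'w/RfwRA=' → valid
String 3: 'JQ==' → valid
String 4: 'ckzFih0' → invalid (len=7 not mult of 4)
String 5: 'Gb5xTw==' → valid

Answer: no yes yes no yes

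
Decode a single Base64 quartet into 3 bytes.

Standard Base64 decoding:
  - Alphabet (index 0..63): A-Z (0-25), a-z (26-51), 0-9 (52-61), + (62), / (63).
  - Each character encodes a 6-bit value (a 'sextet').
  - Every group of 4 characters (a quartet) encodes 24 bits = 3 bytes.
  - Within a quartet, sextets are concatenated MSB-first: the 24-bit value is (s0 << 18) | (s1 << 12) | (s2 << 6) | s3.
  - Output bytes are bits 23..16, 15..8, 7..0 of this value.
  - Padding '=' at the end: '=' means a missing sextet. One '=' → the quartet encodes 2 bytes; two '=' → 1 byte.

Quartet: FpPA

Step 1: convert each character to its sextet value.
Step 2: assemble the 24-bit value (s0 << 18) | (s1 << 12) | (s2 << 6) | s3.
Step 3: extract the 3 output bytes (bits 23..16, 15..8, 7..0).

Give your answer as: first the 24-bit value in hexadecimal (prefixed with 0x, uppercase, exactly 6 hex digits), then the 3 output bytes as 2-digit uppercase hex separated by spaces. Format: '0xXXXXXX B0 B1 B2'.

Answer: 0x1693C0 16 93 C0

Derivation:
Sextets: F=5, p=41, P=15, A=0
24-bit: (5<<18) | (41<<12) | (15<<6) | 0
      = 0x140000 | 0x029000 | 0x0003C0 | 0x000000
      = 0x1693C0
Bytes: (v>>16)&0xFF=16, (v>>8)&0xFF=93, v&0xFF=C0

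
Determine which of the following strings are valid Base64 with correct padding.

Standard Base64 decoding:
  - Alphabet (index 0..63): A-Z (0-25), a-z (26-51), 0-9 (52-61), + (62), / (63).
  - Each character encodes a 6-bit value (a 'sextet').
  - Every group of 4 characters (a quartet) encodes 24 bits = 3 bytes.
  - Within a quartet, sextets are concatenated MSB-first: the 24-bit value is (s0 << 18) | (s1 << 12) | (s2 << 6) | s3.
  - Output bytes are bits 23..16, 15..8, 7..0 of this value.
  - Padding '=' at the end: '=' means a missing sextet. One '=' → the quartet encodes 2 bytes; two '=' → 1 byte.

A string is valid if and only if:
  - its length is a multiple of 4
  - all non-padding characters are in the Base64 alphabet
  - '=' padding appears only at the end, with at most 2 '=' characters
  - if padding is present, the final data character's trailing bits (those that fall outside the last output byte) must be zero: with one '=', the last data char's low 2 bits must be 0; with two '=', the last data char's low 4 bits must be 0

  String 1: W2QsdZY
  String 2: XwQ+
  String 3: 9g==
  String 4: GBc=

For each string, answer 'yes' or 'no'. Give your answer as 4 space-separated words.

Answer: no yes yes yes

Derivation:
String 1: 'W2QsdZY' → invalid (len=7 not mult of 4)
String 2: 'XwQ+' → valid
String 3: '9g==' → valid
String 4: 'GBc=' → valid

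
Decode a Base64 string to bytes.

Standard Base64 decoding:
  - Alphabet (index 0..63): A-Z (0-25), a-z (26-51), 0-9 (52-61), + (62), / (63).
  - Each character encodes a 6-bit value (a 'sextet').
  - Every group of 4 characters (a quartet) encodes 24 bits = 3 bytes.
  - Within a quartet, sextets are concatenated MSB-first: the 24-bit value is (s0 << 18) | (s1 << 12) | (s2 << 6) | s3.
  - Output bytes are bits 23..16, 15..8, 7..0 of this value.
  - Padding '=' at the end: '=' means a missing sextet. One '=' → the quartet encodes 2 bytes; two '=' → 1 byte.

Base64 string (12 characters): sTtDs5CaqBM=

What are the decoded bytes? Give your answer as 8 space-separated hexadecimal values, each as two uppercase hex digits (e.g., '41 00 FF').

After char 0 ('s'=44): chars_in_quartet=1 acc=0x2C bytes_emitted=0
After char 1 ('T'=19): chars_in_quartet=2 acc=0xB13 bytes_emitted=0
After char 2 ('t'=45): chars_in_quartet=3 acc=0x2C4ED bytes_emitted=0
After char 3 ('D'=3): chars_in_quartet=4 acc=0xB13B43 -> emit B1 3B 43, reset; bytes_emitted=3
After char 4 ('s'=44): chars_in_quartet=1 acc=0x2C bytes_emitted=3
After char 5 ('5'=57): chars_in_quartet=2 acc=0xB39 bytes_emitted=3
After char 6 ('C'=2): chars_in_quartet=3 acc=0x2CE42 bytes_emitted=3
After char 7 ('a'=26): chars_in_quartet=4 acc=0xB3909A -> emit B3 90 9A, reset; bytes_emitted=6
After char 8 ('q'=42): chars_in_quartet=1 acc=0x2A bytes_emitted=6
After char 9 ('B'=1): chars_in_quartet=2 acc=0xA81 bytes_emitted=6
After char 10 ('M'=12): chars_in_quartet=3 acc=0x2A04C bytes_emitted=6
Padding '=': partial quartet acc=0x2A04C -> emit A8 13; bytes_emitted=8

Answer: B1 3B 43 B3 90 9A A8 13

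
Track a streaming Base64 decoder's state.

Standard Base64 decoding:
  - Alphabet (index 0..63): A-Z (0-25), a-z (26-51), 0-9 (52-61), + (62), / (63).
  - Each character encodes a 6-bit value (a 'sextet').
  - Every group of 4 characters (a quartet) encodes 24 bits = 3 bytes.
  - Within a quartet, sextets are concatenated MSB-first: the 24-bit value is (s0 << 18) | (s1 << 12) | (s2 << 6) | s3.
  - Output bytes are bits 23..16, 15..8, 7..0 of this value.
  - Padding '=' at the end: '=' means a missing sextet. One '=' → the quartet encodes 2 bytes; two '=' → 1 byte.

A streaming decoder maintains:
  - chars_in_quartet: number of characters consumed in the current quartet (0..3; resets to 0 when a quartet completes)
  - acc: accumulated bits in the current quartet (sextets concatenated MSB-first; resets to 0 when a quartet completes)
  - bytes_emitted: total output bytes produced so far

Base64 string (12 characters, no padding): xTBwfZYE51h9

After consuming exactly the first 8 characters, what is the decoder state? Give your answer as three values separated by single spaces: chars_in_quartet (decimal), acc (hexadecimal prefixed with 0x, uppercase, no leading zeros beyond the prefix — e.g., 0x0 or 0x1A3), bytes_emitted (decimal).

After char 0 ('x'=49): chars_in_quartet=1 acc=0x31 bytes_emitted=0
After char 1 ('T'=19): chars_in_quartet=2 acc=0xC53 bytes_emitted=0
After char 2 ('B'=1): chars_in_quartet=3 acc=0x314C1 bytes_emitted=0
After char 3 ('w'=48): chars_in_quartet=4 acc=0xC53070 -> emit C5 30 70, reset; bytes_emitted=3
After char 4 ('f'=31): chars_in_quartet=1 acc=0x1F bytes_emitted=3
After char 5 ('Z'=25): chars_in_quartet=2 acc=0x7D9 bytes_emitted=3
After char 6 ('Y'=24): chars_in_quartet=3 acc=0x1F658 bytes_emitted=3
After char 7 ('E'=4): chars_in_quartet=4 acc=0x7D9604 -> emit 7D 96 04, reset; bytes_emitted=6

Answer: 0 0x0 6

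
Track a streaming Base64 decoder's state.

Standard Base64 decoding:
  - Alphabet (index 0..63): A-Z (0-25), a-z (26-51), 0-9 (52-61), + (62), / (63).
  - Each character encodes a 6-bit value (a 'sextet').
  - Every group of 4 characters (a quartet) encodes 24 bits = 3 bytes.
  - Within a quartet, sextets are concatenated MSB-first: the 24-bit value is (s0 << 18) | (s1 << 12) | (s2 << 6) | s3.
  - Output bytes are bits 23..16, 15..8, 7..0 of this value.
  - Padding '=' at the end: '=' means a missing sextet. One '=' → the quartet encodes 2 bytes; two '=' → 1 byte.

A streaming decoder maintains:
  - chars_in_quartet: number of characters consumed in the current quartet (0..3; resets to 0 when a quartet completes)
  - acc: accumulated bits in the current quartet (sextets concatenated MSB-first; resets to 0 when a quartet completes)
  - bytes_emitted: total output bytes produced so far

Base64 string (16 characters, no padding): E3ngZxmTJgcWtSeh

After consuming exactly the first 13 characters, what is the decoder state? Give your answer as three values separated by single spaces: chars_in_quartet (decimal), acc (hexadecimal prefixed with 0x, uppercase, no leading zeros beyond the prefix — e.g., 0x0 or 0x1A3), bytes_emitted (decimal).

After char 0 ('E'=4): chars_in_quartet=1 acc=0x4 bytes_emitted=0
After char 1 ('3'=55): chars_in_quartet=2 acc=0x137 bytes_emitted=0
After char 2 ('n'=39): chars_in_quartet=3 acc=0x4DE7 bytes_emitted=0
After char 3 ('g'=32): chars_in_quartet=4 acc=0x1379E0 -> emit 13 79 E0, reset; bytes_emitted=3
After char 4 ('Z'=25): chars_in_quartet=1 acc=0x19 bytes_emitted=3
After char 5 ('x'=49): chars_in_quartet=2 acc=0x671 bytes_emitted=3
After char 6 ('m'=38): chars_in_quartet=3 acc=0x19C66 bytes_emitted=3
After char 7 ('T'=19): chars_in_quartet=4 acc=0x671993 -> emit 67 19 93, reset; bytes_emitted=6
After char 8 ('J'=9): chars_in_quartet=1 acc=0x9 bytes_emitted=6
After char 9 ('g'=32): chars_in_quartet=2 acc=0x260 bytes_emitted=6
After char 10 ('c'=28): chars_in_quartet=3 acc=0x981C bytes_emitted=6
After char 11 ('W'=22): chars_in_quartet=4 acc=0x260716 -> emit 26 07 16, reset; bytes_emitted=9
After char 12 ('t'=45): chars_in_quartet=1 acc=0x2D bytes_emitted=9

Answer: 1 0x2D 9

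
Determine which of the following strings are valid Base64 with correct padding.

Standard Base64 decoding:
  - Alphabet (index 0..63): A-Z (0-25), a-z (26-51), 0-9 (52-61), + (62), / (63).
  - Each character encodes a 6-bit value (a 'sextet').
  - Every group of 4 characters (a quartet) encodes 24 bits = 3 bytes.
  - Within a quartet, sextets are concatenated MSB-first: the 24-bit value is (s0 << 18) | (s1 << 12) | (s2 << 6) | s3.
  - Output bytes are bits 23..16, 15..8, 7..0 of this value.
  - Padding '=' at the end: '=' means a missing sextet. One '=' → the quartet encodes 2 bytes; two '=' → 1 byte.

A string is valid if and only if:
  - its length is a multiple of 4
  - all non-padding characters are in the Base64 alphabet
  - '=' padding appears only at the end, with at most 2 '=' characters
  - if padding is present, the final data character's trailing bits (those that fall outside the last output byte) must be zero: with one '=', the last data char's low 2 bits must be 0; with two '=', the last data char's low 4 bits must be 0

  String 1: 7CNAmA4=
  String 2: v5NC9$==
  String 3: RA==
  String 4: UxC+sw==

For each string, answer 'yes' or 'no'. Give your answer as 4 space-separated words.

Answer: yes no yes yes

Derivation:
String 1: '7CNAmA4=' → valid
String 2: 'v5NC9$==' → invalid (bad char(s): ['$'])
String 3: 'RA==' → valid
String 4: 'UxC+sw==' → valid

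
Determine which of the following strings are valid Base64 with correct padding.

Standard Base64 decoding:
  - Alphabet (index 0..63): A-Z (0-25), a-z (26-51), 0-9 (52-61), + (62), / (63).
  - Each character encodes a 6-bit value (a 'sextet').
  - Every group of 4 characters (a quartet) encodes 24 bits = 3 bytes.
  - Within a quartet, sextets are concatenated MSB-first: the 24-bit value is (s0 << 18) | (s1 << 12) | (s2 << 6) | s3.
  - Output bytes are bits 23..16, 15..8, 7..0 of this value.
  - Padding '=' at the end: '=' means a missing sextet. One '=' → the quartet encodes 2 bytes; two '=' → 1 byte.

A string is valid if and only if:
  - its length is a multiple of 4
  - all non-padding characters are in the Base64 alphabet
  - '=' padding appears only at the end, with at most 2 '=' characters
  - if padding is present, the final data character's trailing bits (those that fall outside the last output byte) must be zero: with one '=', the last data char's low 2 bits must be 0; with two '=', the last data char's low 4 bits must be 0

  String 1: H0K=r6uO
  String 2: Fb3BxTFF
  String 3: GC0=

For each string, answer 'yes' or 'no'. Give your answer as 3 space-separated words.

Answer: no yes yes

Derivation:
String 1: 'H0K=r6uO' → invalid (bad char(s): ['=']; '=' in middle)
String 2: 'Fb3BxTFF' → valid
String 3: 'GC0=' → valid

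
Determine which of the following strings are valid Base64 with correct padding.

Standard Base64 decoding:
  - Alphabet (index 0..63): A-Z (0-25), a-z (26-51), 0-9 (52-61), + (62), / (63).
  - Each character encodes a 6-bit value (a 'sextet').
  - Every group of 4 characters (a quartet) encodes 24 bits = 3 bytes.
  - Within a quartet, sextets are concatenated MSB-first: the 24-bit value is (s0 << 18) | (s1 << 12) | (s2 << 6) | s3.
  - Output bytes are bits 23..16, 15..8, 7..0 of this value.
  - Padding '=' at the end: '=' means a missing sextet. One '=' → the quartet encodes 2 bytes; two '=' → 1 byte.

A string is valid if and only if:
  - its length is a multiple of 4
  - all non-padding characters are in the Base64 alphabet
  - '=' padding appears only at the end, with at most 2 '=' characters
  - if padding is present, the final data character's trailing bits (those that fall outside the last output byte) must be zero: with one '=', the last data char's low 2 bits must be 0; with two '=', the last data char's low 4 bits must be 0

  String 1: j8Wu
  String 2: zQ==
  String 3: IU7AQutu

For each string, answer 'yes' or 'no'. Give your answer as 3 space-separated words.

Answer: yes yes yes

Derivation:
String 1: 'j8Wu' → valid
String 2: 'zQ==' → valid
String 3: 'IU7AQutu' → valid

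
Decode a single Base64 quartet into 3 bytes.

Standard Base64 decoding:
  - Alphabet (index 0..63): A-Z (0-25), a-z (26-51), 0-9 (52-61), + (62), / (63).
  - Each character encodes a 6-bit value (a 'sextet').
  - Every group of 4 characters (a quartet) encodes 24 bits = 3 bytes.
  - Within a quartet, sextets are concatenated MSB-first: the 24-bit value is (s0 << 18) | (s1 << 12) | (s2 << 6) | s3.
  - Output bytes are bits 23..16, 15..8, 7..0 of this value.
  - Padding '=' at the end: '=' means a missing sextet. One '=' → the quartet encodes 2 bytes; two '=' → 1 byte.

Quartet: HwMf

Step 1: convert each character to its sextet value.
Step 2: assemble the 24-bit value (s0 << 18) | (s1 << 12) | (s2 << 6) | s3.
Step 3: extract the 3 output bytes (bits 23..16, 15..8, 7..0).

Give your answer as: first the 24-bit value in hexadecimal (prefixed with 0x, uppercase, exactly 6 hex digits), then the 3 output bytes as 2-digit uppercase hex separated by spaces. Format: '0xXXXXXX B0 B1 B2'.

Answer: 0x1F031F 1F 03 1F

Derivation:
Sextets: H=7, w=48, M=12, f=31
24-bit: (7<<18) | (48<<12) | (12<<6) | 31
      = 0x1C0000 | 0x030000 | 0x000300 | 0x00001F
      = 0x1F031F
Bytes: (v>>16)&0xFF=1F, (v>>8)&0xFF=03, v&0xFF=1F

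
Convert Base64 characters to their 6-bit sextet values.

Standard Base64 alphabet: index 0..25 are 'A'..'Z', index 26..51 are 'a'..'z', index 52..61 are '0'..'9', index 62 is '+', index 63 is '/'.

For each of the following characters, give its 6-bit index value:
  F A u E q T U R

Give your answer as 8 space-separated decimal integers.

Answer: 5 0 46 4 42 19 20 17

Derivation:
'F': A..Z range, ord('F') − ord('A') = 5
'A': A..Z range, ord('A') − ord('A') = 0
'u': a..z range, 26 + ord('u') − ord('a') = 46
'E': A..Z range, ord('E') − ord('A') = 4
'q': a..z range, 26 + ord('q') − ord('a') = 42
'T': A..Z range, ord('T') − ord('A') = 19
'U': A..Z range, ord('U') − ord('A') = 20
'R': A..Z range, ord('R') − ord('A') = 17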